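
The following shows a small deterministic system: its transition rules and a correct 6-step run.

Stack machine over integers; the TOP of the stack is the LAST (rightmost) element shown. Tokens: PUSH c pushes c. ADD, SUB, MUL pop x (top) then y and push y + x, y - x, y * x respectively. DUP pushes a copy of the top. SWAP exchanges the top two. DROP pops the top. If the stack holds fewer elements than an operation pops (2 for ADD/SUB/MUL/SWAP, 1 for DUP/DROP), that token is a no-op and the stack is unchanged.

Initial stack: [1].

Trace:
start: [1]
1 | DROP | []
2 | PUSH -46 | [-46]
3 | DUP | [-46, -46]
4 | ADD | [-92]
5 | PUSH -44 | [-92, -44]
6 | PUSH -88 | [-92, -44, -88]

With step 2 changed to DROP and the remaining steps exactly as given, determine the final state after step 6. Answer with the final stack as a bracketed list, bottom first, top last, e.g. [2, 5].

[-44, -88]

(re-executing from step 2 with the substitution; state before step 2: [])
2 | DROP | []
3 | DUP | []
4 | ADD | []
5 | PUSH -44 | [-44]
6 | PUSH -88 | [-44, -88]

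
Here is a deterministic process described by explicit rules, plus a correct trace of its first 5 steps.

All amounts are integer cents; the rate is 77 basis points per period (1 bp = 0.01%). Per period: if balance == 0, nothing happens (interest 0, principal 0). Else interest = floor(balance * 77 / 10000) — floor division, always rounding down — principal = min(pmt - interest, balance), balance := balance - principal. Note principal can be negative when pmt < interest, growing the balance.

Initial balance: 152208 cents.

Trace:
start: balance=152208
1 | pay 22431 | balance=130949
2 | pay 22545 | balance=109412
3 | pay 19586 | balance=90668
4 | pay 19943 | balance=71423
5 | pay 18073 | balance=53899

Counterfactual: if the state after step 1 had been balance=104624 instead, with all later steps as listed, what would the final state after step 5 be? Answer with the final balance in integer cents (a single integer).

state after step 1 := balance=104624
2 | pay 22545 | balance=82884
3 | pay 19586 | balance=63936
4 | pay 19943 | balance=44485
5 | pay 18073 | balance=26754

26754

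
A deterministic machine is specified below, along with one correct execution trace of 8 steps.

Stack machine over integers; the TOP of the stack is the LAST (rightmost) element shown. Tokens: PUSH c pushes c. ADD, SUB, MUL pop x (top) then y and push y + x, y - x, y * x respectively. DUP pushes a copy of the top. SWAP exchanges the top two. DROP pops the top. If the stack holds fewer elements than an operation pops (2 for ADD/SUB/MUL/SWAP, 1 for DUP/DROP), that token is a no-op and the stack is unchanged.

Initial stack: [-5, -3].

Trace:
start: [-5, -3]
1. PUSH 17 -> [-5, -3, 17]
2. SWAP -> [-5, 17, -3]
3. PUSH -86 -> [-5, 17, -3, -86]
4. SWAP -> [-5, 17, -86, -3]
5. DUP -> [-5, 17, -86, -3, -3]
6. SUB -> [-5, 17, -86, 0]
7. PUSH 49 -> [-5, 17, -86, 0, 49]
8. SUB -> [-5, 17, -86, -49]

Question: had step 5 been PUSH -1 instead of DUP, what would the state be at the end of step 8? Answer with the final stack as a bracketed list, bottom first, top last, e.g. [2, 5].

[-5, 17, -86, -51]

(re-executing from step 5 with the substitution; state before step 5: [-5, 17, -86, -3])
5. PUSH -1 -> [-5, 17, -86, -3, -1]
6. SUB -> [-5, 17, -86, -2]
7. PUSH 49 -> [-5, 17, -86, -2, 49]
8. SUB -> [-5, 17, -86, -51]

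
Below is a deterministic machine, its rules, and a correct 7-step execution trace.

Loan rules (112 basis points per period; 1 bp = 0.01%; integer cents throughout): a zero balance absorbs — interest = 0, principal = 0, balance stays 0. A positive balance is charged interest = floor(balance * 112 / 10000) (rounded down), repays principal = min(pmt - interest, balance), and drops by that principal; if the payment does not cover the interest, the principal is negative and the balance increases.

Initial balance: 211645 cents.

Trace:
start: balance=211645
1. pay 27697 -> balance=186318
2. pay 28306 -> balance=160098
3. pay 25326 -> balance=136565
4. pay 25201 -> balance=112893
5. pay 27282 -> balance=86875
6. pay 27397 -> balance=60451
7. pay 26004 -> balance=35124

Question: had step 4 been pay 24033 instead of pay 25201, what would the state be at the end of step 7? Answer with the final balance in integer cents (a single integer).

36331

(re-executing from step 4 with the substitution; state before step 4: balance=136565)
4. pay 24033 -> balance=114061
5. pay 27282 -> balance=88056
6. pay 27397 -> balance=61645
7. pay 26004 -> balance=36331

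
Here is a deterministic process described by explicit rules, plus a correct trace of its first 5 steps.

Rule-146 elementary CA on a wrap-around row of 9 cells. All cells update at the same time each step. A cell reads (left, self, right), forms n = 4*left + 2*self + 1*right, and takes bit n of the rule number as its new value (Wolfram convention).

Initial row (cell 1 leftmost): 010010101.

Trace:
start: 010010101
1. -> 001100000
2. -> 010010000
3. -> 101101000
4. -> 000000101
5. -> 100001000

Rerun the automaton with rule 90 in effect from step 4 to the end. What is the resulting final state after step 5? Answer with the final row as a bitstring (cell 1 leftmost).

111111000

(re-executing steps 4..5 under rule 90; state before step 4: 101101000)
4. -> 001100101
5. -> 111111000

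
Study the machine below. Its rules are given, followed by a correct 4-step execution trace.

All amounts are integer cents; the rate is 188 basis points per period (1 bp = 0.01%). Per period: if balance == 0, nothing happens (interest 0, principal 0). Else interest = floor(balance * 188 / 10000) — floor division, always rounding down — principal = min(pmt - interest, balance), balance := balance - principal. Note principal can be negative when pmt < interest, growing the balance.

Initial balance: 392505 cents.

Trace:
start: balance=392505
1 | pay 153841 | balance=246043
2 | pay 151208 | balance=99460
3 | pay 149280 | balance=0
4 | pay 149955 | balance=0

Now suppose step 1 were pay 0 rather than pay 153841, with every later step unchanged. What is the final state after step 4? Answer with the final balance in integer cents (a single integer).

0

(re-executing from step 1 with the substitution; state before step 1: balance=392505)
1 | pay 0 | balance=399884
2 | pay 151208 | balance=256193
3 | pay 149280 | balance=111729
4 | pay 149955 | balance=0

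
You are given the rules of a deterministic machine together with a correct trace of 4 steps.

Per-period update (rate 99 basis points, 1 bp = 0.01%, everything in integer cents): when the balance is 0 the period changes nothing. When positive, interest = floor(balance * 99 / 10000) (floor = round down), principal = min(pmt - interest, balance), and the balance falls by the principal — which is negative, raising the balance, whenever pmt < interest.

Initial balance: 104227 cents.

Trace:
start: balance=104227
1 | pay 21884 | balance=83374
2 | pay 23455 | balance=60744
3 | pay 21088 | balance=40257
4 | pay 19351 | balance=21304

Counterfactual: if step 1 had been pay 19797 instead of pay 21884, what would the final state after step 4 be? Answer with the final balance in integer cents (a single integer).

23454

(re-executing from step 1 with the substitution; state before step 1: balance=104227)
1 | pay 19797 | balance=85461
2 | pay 23455 | balance=62852
3 | pay 21088 | balance=42386
4 | pay 19351 | balance=23454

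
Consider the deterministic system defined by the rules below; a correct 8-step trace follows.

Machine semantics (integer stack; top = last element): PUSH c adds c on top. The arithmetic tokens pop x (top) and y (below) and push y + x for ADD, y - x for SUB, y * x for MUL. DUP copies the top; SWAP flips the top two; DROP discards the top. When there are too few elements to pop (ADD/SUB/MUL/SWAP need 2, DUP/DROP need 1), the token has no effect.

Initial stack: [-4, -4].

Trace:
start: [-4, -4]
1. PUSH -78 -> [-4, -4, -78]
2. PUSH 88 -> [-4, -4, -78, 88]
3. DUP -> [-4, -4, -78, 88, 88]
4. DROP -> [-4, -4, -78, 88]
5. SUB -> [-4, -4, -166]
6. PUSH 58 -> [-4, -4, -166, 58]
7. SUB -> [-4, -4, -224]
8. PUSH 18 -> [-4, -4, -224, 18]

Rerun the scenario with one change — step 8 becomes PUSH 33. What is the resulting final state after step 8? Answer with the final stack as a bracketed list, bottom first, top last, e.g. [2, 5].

[-4, -4, -224, 33]

(re-executing from step 8 with the substitution; state before step 8: [-4, -4, -224])
8. PUSH 33 -> [-4, -4, -224, 33]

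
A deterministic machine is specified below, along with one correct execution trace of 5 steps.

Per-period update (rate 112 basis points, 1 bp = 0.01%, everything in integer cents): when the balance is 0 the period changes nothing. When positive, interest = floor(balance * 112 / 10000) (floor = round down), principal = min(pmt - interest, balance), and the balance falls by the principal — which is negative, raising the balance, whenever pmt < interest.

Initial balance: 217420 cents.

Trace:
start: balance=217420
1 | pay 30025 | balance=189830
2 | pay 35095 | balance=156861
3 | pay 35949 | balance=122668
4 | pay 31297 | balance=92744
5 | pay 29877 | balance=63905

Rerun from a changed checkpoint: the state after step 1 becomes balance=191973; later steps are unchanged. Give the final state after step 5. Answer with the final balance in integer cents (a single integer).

state after step 1 := balance=191973
2 | pay 35095 | balance=159028
3 | pay 35949 | balance=124860
4 | pay 31297 | balance=94961
5 | pay 29877 | balance=66147

66147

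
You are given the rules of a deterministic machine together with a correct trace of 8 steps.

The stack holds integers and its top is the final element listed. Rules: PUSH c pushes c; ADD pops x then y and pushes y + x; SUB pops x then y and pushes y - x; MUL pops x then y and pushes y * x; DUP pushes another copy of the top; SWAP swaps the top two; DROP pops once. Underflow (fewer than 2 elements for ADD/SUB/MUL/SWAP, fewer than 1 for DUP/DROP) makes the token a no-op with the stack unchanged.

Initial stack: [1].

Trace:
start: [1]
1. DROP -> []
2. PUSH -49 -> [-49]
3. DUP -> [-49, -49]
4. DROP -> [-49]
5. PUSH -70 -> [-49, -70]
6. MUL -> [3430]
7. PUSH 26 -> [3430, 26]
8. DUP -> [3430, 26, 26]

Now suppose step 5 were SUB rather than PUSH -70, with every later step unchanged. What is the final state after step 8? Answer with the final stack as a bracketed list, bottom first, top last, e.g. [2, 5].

[-49, 26, 26]

(re-executing from step 5 with the substitution; state before step 5: [-49])
5. SUB -> [-49]
6. MUL -> [-49]
7. PUSH 26 -> [-49, 26]
8. DUP -> [-49, 26, 26]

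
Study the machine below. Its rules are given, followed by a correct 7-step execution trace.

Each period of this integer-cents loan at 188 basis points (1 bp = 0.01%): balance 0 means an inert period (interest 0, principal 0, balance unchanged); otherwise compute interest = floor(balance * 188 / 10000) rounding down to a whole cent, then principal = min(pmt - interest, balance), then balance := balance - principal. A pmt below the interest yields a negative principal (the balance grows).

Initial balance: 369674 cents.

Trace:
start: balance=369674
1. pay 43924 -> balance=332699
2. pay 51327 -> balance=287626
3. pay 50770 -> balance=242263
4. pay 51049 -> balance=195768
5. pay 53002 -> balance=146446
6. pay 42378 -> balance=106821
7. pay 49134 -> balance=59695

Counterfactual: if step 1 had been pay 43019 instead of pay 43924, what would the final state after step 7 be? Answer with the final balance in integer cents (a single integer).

(re-executing from step 1 with the substitution; state before step 1: balance=369674)
1. pay 43019 -> balance=333604
2. pay 51327 -> balance=288548
3. pay 50770 -> balance=243202
4. pay 51049 -> balance=196725
5. pay 53002 -> balance=147421
6. pay 42378 -> balance=107814
7. pay 49134 -> balance=60706

60706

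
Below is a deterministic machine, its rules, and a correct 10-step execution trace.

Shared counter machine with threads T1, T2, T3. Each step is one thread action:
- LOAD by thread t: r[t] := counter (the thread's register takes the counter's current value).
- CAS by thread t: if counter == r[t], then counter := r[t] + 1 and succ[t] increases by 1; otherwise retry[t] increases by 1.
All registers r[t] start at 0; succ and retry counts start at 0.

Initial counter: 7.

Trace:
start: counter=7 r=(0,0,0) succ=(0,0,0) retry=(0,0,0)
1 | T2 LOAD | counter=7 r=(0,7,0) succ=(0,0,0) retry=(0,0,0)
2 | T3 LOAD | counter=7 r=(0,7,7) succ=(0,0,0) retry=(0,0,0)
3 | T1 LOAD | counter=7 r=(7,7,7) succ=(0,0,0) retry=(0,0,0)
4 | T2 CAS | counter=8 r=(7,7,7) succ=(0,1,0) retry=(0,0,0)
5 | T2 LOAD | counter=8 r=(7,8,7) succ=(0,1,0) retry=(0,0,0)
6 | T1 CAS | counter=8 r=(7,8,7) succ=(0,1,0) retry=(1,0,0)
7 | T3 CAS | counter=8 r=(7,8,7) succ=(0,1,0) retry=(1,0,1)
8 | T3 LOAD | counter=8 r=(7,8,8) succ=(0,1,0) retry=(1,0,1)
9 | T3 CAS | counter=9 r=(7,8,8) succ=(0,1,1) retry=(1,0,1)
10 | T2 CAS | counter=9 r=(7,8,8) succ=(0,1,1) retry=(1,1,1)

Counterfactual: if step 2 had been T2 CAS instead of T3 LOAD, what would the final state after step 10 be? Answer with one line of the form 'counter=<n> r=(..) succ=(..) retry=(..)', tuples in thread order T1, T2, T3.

(re-executing from step 2 with the substitution; state before step 2: counter=7 r=(0,7,0) succ=(0,0,0) retry=(0,0,0))
2 | T2 CAS | counter=8 r=(0,7,0) succ=(0,1,0) retry=(0,0,0)
3 | T1 LOAD | counter=8 r=(8,7,0) succ=(0,1,0) retry=(0,0,0)
4 | T2 CAS | counter=8 r=(8,7,0) succ=(0,1,0) retry=(0,1,0)
5 | T2 LOAD | counter=8 r=(8,8,0) succ=(0,1,0) retry=(0,1,0)
6 | T1 CAS | counter=9 r=(8,8,0) succ=(1,1,0) retry=(0,1,0)
7 | T3 CAS | counter=9 r=(8,8,0) succ=(1,1,0) retry=(0,1,1)
8 | T3 LOAD | counter=9 r=(8,8,9) succ=(1,1,0) retry=(0,1,1)
9 | T3 CAS | counter=10 r=(8,8,9) succ=(1,1,1) retry=(0,1,1)
10 | T2 CAS | counter=10 r=(8,8,9) succ=(1,1,1) retry=(0,2,1)

counter=10 r=(8,8,9) succ=(1,1,1) retry=(0,2,1)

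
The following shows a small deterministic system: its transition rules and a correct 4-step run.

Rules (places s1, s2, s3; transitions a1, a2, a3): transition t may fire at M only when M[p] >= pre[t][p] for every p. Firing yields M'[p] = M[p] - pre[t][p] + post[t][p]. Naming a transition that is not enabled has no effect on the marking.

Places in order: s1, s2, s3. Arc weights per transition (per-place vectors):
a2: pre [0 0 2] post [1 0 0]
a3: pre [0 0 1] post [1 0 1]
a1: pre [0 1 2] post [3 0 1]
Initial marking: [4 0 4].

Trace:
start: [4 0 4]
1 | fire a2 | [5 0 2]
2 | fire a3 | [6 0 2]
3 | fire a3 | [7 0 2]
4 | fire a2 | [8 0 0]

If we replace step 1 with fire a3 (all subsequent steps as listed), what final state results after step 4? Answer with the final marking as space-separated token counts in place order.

8 0 2

(re-executing from step 1 with the substitution; state before step 1: [4 0 4])
1 | fire a3 | [5 0 4]
2 | fire a3 | [6 0 4]
3 | fire a3 | [7 0 4]
4 | fire a2 | [8 0 2]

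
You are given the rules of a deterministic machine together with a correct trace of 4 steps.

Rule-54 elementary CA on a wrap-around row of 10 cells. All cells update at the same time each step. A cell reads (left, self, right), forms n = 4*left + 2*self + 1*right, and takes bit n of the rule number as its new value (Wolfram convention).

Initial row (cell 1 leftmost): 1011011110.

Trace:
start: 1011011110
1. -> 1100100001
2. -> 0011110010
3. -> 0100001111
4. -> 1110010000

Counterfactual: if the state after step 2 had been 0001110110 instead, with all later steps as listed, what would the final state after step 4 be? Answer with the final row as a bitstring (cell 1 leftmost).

1111011111

state after step 2 := 0001110110
3. -> 0010001001
4. -> 1111011111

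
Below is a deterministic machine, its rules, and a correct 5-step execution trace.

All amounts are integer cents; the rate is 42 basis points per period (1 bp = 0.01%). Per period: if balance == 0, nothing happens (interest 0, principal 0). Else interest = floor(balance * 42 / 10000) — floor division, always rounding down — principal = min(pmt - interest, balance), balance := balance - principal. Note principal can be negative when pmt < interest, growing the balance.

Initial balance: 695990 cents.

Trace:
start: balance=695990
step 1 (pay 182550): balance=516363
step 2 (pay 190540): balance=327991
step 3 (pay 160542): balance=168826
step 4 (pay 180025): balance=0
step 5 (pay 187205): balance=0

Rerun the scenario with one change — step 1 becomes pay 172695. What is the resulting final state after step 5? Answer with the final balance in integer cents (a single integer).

(re-executing from step 1 with the substitution; state before step 1: balance=695990)
step 1 (pay 172695): balance=526218
step 2 (pay 190540): balance=337888
step 3 (pay 160542): balance=178765
step 4 (pay 180025): balance=0
step 5 (pay 187205): balance=0

0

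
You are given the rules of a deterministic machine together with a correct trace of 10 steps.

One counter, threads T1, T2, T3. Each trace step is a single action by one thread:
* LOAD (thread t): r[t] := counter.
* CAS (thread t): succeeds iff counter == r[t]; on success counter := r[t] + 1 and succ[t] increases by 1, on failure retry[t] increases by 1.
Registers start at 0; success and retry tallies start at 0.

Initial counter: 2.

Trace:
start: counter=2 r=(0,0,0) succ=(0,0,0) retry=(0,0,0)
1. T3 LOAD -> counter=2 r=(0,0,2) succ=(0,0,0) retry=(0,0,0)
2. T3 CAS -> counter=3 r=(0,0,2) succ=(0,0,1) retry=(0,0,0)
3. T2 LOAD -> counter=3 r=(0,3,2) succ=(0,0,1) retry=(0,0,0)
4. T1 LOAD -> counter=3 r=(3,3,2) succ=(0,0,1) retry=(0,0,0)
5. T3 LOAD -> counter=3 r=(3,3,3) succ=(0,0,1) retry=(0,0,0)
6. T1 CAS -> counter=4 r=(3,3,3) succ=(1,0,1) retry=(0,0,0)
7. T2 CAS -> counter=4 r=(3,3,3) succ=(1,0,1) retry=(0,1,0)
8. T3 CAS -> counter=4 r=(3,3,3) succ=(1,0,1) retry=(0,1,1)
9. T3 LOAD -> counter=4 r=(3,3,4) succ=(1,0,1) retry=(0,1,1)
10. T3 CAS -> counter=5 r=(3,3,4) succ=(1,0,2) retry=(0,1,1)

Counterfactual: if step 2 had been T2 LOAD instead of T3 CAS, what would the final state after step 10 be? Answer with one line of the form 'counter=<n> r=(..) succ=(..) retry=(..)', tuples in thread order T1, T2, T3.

counter=4 r=(2,2,3) succ=(1,0,1) retry=(0,1,1)

(re-executing from step 2 with the substitution; state before step 2: counter=2 r=(0,0,2) succ=(0,0,0) retry=(0,0,0))
2. T2 LOAD -> counter=2 r=(0,2,2) succ=(0,0,0) retry=(0,0,0)
3. T2 LOAD -> counter=2 r=(0,2,2) succ=(0,0,0) retry=(0,0,0)
4. T1 LOAD -> counter=2 r=(2,2,2) succ=(0,0,0) retry=(0,0,0)
5. T3 LOAD -> counter=2 r=(2,2,2) succ=(0,0,0) retry=(0,0,0)
6. T1 CAS -> counter=3 r=(2,2,2) succ=(1,0,0) retry=(0,0,0)
7. T2 CAS -> counter=3 r=(2,2,2) succ=(1,0,0) retry=(0,1,0)
8. T3 CAS -> counter=3 r=(2,2,2) succ=(1,0,0) retry=(0,1,1)
9. T3 LOAD -> counter=3 r=(2,2,3) succ=(1,0,0) retry=(0,1,1)
10. T3 CAS -> counter=4 r=(2,2,3) succ=(1,0,1) retry=(0,1,1)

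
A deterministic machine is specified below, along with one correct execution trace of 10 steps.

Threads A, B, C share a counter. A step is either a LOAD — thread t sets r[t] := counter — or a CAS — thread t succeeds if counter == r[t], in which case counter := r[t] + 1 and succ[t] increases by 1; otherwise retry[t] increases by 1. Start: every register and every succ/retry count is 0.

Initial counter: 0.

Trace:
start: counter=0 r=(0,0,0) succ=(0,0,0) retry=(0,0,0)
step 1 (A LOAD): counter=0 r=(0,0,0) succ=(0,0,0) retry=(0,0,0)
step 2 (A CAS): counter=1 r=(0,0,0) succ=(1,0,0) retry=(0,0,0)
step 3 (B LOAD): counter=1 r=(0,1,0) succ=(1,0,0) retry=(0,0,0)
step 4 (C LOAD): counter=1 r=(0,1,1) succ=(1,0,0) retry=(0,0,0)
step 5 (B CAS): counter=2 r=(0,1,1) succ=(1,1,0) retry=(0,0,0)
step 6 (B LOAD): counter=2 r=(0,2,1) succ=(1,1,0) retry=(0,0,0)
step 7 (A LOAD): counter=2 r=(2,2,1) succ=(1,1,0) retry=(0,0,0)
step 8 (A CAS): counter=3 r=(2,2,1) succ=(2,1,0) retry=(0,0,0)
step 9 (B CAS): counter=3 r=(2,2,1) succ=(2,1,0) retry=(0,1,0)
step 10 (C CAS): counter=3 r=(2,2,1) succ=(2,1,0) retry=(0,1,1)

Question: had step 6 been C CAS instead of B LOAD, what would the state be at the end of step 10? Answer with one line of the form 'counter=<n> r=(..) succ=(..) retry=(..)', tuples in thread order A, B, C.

(re-executing from step 6 with the substitution; state before step 6: counter=2 r=(0,1,1) succ=(1,1,0) retry=(0,0,0))
step 6 (C CAS): counter=2 r=(0,1,1) succ=(1,1,0) retry=(0,0,1)
step 7 (A LOAD): counter=2 r=(2,1,1) succ=(1,1,0) retry=(0,0,1)
step 8 (A CAS): counter=3 r=(2,1,1) succ=(2,1,0) retry=(0,0,1)
step 9 (B CAS): counter=3 r=(2,1,1) succ=(2,1,0) retry=(0,1,1)
step 10 (C CAS): counter=3 r=(2,1,1) succ=(2,1,0) retry=(0,1,2)

counter=3 r=(2,1,1) succ=(2,1,0) retry=(0,1,2)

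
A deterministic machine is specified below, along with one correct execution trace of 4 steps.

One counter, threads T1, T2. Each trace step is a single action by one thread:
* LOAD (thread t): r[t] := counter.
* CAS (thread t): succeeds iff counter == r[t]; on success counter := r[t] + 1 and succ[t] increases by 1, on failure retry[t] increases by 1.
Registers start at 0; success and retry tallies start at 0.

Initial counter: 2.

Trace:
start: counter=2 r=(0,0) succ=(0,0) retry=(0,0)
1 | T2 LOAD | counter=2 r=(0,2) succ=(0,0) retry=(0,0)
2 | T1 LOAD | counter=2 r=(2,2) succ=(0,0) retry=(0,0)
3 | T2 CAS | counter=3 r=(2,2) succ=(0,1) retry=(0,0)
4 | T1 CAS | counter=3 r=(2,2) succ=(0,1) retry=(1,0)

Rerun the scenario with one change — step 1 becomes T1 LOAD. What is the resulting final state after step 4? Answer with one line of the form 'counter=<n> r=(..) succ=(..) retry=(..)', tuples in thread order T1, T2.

(re-executing from step 1 with the substitution; state before step 1: counter=2 r=(0,0) succ=(0,0) retry=(0,0))
1 | T1 LOAD | counter=2 r=(2,0) succ=(0,0) retry=(0,0)
2 | T1 LOAD | counter=2 r=(2,0) succ=(0,0) retry=(0,0)
3 | T2 CAS | counter=2 r=(2,0) succ=(0,0) retry=(0,1)
4 | T1 CAS | counter=3 r=(2,0) succ=(1,0) retry=(0,1)

counter=3 r=(2,0) succ=(1,0) retry=(0,1)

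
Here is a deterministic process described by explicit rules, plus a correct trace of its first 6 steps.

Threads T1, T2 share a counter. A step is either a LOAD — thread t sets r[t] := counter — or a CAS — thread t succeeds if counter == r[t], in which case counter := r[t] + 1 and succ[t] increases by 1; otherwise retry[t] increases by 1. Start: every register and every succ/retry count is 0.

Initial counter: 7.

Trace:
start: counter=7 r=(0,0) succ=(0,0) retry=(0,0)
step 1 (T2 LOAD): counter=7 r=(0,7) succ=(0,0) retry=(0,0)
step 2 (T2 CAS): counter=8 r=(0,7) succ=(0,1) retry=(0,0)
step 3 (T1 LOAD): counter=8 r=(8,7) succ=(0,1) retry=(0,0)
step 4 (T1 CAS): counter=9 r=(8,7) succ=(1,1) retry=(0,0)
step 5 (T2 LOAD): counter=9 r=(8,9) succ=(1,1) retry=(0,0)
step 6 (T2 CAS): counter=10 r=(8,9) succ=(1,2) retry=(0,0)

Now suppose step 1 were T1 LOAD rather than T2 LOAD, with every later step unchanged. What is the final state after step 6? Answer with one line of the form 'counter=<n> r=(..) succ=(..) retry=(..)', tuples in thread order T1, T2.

counter=9 r=(7,8) succ=(1,1) retry=(0,1)

(re-executing from step 1 with the substitution; state before step 1: counter=7 r=(0,0) succ=(0,0) retry=(0,0))
step 1 (T1 LOAD): counter=7 r=(7,0) succ=(0,0) retry=(0,0)
step 2 (T2 CAS): counter=7 r=(7,0) succ=(0,0) retry=(0,1)
step 3 (T1 LOAD): counter=7 r=(7,0) succ=(0,0) retry=(0,1)
step 4 (T1 CAS): counter=8 r=(7,0) succ=(1,0) retry=(0,1)
step 5 (T2 LOAD): counter=8 r=(7,8) succ=(1,0) retry=(0,1)
step 6 (T2 CAS): counter=9 r=(7,8) succ=(1,1) retry=(0,1)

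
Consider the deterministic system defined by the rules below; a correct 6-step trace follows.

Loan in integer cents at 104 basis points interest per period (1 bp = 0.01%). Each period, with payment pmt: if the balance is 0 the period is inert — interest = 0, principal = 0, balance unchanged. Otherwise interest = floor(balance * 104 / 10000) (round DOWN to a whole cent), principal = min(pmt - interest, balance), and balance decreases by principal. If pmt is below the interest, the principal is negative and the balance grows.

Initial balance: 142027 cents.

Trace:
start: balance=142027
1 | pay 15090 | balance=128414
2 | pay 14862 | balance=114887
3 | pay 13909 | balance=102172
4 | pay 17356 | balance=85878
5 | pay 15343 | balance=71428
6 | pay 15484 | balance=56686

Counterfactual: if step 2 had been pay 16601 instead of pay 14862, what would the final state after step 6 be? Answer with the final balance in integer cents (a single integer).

54874

(re-executing from step 2 with the substitution; state before step 2: balance=128414)
2 | pay 16601 | balance=113148
3 | pay 13909 | balance=100415
4 | pay 17356 | balance=84103
5 | pay 15343 | balance=69634
6 | pay 15484 | balance=54874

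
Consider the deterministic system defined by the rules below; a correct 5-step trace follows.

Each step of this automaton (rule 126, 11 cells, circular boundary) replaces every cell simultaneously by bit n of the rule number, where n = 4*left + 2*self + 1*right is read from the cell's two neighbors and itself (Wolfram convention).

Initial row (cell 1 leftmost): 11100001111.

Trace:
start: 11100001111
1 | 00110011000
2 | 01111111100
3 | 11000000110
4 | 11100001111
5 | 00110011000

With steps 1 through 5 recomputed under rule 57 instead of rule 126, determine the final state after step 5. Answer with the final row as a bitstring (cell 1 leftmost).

01001010110

(re-executing steps 1..5 under rule 57; state before step 1: 11100001111)
1 | 00011101000
2 | 11010010111
3 | 00101001100
4 | 10010101011
5 | 01001010110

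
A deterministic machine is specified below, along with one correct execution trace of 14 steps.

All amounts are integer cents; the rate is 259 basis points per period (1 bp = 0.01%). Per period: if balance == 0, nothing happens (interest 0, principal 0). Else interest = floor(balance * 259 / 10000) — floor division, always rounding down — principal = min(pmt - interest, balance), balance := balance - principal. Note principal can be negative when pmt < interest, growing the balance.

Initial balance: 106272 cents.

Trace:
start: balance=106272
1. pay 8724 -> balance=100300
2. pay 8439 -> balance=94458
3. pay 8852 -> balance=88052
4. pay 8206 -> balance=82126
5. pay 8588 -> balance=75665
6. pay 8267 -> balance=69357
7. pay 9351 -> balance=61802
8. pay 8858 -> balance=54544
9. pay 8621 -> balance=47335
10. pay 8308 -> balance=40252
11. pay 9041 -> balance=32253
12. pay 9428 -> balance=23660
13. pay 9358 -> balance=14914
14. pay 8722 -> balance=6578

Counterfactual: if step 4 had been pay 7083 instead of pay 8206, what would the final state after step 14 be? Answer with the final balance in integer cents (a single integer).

(re-executing from step 4 with the substitution; state before step 4: balance=88052)
4. pay 7083 -> balance=83249
5. pay 8588 -> balance=76817
6. pay 8267 -> balance=70539
7. pay 9351 -> balance=63014
8. pay 8858 -> balance=55788
9. pay 8621 -> balance=48611
10. pay 8308 -> balance=41562
11. pay 9041 -> balance=33597
12. pay 9428 -> balance=25039
13. pay 9358 -> balance=16329
14. pay 8722 -> balance=8029

8029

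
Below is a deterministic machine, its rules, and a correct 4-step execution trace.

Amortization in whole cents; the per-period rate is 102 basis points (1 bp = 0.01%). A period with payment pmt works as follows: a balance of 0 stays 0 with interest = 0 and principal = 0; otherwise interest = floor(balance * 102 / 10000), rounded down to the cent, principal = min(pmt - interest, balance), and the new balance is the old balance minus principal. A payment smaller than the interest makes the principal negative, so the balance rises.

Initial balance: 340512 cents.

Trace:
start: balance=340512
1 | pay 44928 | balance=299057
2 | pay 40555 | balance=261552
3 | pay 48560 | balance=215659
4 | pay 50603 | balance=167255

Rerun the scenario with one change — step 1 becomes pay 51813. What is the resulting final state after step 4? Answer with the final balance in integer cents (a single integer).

160158

(re-executing from step 1 with the substitution; state before step 1: balance=340512)
1 | pay 51813 | balance=292172
2 | pay 40555 | balance=254597
3 | pay 48560 | balance=208633
4 | pay 50603 | balance=160158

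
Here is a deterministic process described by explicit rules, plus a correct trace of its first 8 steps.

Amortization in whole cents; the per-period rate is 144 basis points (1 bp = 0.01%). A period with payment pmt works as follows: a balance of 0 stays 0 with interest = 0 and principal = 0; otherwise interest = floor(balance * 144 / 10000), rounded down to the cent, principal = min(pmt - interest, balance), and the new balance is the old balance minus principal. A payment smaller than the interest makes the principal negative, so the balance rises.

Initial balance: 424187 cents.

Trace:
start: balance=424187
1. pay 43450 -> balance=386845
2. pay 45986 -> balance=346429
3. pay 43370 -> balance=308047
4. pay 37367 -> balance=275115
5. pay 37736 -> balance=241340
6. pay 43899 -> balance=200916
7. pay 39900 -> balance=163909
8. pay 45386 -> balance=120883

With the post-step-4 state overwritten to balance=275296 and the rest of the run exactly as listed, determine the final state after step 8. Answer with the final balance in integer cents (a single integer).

state after step 4 := balance=275296
5. pay 37736 -> balance=241524
6. pay 43899 -> balance=201102
7. pay 39900 -> balance=164097
8. pay 45386 -> balance=121073

121073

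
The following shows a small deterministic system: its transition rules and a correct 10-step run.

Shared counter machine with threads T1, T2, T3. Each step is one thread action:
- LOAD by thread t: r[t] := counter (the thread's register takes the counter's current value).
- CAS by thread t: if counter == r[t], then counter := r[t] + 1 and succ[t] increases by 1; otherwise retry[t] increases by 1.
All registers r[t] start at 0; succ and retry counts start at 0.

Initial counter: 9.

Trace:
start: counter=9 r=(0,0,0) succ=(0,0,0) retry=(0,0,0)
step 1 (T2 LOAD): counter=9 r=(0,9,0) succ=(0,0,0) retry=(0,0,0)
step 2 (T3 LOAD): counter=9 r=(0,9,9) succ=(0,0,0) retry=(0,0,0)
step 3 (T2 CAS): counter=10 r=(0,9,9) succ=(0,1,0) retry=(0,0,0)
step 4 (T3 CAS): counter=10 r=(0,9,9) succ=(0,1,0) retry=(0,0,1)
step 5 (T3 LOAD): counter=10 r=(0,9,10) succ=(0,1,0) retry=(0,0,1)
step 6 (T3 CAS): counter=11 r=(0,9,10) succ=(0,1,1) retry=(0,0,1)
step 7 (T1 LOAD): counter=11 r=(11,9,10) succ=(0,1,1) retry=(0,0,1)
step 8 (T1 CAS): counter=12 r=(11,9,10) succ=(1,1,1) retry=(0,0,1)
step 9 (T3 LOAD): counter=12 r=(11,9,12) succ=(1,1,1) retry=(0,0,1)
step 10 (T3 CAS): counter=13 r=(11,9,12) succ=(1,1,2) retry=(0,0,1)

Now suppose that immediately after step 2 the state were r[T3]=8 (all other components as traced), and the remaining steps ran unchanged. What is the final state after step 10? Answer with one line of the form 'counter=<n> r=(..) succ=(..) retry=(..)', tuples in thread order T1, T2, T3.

counter=13 r=(11,9,12) succ=(1,1,2) retry=(0,0,1)

state after step 2 := counter=9 r=(0,9,8) succ=(0,0,0) retry=(0,0,0)
step 3 (T2 CAS): counter=10 r=(0,9,8) succ=(0,1,0) retry=(0,0,0)
step 4 (T3 CAS): counter=10 r=(0,9,8) succ=(0,1,0) retry=(0,0,1)
step 5 (T3 LOAD): counter=10 r=(0,9,10) succ=(0,1,0) retry=(0,0,1)
step 6 (T3 CAS): counter=11 r=(0,9,10) succ=(0,1,1) retry=(0,0,1)
step 7 (T1 LOAD): counter=11 r=(11,9,10) succ=(0,1,1) retry=(0,0,1)
step 8 (T1 CAS): counter=12 r=(11,9,10) succ=(1,1,1) retry=(0,0,1)
step 9 (T3 LOAD): counter=12 r=(11,9,12) succ=(1,1,1) retry=(0,0,1)
step 10 (T3 CAS): counter=13 r=(11,9,12) succ=(1,1,2) retry=(0,0,1)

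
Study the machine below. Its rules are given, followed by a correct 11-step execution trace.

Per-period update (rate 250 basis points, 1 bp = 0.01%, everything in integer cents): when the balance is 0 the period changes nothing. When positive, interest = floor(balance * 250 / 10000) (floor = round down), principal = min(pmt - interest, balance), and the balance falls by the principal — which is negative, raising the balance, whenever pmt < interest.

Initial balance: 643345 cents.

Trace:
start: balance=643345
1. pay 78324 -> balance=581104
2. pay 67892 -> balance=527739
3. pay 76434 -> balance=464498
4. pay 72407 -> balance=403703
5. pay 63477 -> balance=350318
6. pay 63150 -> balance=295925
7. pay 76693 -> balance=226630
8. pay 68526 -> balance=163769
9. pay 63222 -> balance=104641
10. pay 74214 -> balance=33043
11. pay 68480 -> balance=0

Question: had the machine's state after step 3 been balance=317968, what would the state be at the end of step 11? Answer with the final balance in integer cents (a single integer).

state after step 3 := balance=317968
4. pay 72407 -> balance=253510
5. pay 63477 -> balance=196370
6. pay 63150 -> balance=138129
7. pay 76693 -> balance=64889
8. pay 68526 -> balance=0
9. pay 63222 -> balance=0
10. pay 74214 -> balance=0
11. pay 68480 -> balance=0

0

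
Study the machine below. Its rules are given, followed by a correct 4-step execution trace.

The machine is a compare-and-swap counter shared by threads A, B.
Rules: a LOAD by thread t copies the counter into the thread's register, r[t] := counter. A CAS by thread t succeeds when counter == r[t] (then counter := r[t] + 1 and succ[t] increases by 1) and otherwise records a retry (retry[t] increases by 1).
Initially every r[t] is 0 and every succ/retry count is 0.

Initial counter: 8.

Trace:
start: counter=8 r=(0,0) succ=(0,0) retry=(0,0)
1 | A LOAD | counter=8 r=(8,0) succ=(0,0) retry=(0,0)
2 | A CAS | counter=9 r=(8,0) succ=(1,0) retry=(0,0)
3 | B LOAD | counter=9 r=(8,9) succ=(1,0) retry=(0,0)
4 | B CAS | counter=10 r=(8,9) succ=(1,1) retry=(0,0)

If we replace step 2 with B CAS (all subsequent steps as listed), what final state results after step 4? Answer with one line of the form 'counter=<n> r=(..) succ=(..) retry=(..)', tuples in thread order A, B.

counter=9 r=(8,8) succ=(0,1) retry=(0,1)

(re-executing from step 2 with the substitution; state before step 2: counter=8 r=(8,0) succ=(0,0) retry=(0,0))
2 | B CAS | counter=8 r=(8,0) succ=(0,0) retry=(0,1)
3 | B LOAD | counter=8 r=(8,8) succ=(0,0) retry=(0,1)
4 | B CAS | counter=9 r=(8,8) succ=(0,1) retry=(0,1)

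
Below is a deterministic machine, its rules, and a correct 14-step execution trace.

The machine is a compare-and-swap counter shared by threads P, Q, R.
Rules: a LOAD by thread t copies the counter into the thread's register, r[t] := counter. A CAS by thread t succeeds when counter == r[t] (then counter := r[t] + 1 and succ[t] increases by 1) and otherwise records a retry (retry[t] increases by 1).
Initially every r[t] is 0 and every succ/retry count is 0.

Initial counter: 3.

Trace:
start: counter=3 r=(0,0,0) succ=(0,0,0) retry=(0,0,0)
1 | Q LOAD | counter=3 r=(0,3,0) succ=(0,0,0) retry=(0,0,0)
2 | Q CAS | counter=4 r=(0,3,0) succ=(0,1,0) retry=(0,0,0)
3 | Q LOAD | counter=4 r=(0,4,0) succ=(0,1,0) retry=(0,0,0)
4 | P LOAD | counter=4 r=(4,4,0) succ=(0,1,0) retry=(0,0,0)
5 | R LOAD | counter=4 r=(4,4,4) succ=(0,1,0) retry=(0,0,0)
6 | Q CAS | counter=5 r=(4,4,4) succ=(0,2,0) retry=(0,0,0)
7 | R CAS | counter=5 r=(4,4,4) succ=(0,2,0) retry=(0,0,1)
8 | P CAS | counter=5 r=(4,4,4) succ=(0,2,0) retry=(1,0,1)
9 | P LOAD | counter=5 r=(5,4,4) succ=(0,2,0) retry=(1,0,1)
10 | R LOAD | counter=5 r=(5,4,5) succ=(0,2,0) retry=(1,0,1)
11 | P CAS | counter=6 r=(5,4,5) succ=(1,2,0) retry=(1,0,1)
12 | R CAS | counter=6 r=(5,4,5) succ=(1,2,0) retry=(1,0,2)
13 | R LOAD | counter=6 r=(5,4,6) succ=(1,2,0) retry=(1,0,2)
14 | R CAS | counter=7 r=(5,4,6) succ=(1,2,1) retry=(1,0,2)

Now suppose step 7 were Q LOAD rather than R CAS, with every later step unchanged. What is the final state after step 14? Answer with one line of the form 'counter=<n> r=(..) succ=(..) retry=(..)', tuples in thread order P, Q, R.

counter=7 r=(5,5,6) succ=(1,2,1) retry=(1,0,1)

(re-executing from step 7 with the substitution; state before step 7: counter=5 r=(4,4,4) succ=(0,2,0) retry=(0,0,0))
7 | Q LOAD | counter=5 r=(4,5,4) succ=(0,2,0) retry=(0,0,0)
8 | P CAS | counter=5 r=(4,5,4) succ=(0,2,0) retry=(1,0,0)
9 | P LOAD | counter=5 r=(5,5,4) succ=(0,2,0) retry=(1,0,0)
10 | R LOAD | counter=5 r=(5,5,5) succ=(0,2,0) retry=(1,0,0)
11 | P CAS | counter=6 r=(5,5,5) succ=(1,2,0) retry=(1,0,0)
12 | R CAS | counter=6 r=(5,5,5) succ=(1,2,0) retry=(1,0,1)
13 | R LOAD | counter=6 r=(5,5,6) succ=(1,2,0) retry=(1,0,1)
14 | R CAS | counter=7 r=(5,5,6) succ=(1,2,1) retry=(1,0,1)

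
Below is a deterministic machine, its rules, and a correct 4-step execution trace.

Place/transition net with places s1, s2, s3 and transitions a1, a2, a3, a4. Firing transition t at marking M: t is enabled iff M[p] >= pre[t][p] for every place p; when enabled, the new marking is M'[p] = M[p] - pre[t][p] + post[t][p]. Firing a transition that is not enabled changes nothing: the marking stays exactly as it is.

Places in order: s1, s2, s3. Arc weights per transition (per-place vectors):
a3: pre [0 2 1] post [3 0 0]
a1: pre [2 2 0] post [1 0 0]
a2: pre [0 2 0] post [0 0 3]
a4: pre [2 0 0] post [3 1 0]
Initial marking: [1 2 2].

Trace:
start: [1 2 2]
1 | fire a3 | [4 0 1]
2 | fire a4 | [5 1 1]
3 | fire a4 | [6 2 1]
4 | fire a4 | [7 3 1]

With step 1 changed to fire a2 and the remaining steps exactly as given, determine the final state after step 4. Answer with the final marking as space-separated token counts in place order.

(re-executing from step 1 with the substitution; state before step 1: [1 2 2])
1 | fire a2 | [1 0 5]
2 | fire a4 | [1 0 5]
3 | fire a4 | [1 0 5]
4 | fire a4 | [1 0 5]

1 0 5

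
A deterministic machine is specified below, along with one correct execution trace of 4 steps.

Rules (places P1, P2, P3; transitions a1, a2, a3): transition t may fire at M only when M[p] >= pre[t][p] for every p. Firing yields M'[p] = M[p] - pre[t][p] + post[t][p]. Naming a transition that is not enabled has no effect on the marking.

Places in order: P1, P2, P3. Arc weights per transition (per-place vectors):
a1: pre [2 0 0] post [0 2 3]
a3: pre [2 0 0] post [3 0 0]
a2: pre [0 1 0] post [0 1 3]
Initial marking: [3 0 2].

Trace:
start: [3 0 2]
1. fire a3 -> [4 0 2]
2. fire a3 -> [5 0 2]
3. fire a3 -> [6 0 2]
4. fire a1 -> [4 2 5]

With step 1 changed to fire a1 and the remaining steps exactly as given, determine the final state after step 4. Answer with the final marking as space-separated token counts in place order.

1 2 5

(re-executing from step 1 with the substitution; state before step 1: [3 0 2])
1. fire a1 -> [1 2 5]
2. fire a3 -> [1 2 5]
3. fire a3 -> [1 2 5]
4. fire a1 -> [1 2 5]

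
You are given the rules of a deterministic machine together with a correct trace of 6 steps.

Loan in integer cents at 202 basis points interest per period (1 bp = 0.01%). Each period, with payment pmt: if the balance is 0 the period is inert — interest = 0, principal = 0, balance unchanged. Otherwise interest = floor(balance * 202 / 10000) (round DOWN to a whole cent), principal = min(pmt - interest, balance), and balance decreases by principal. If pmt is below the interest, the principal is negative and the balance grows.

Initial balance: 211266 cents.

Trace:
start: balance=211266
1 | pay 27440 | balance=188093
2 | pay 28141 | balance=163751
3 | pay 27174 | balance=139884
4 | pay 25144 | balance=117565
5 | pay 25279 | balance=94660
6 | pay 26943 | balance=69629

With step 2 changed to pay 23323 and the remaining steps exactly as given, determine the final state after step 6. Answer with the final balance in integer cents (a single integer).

74849

(re-executing from step 2 with the substitution; state before step 2: balance=188093)
2 | pay 23323 | balance=168569
3 | pay 27174 | balance=144800
4 | pay 25144 | balance=122580
5 | pay 25279 | balance=99777
6 | pay 26943 | balance=74849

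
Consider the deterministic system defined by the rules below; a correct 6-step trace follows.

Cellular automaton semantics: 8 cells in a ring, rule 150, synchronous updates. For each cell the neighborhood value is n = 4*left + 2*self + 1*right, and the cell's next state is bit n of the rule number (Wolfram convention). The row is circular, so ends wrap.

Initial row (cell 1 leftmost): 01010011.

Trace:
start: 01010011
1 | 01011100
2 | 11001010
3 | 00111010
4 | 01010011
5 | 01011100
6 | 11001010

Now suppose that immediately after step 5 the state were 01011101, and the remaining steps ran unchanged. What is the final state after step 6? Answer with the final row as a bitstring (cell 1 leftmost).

01001001

state after step 5 := 01011101
6 | 01001001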